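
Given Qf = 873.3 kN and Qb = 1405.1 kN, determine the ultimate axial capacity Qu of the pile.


Using Qu = Qf + Qb
Qu = 873.3 + 1405.1
Qu = 2278.4 kN


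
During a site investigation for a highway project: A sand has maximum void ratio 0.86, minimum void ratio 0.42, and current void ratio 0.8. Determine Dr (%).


Result: 13.64 %

Derivation:
Using Dr = (e_max - e) / (e_max - e_min) * 100
e_max - e = 0.86 - 0.8 = 0.06
e_max - e_min = 0.86 - 0.42 = 0.44
Dr = 0.06 / 0.44 * 100
Dr = 13.64 %


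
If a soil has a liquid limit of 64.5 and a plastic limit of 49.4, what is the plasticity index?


Result: 15.1

Derivation:
Using PI = LL - PL
PI = 64.5 - 49.4
PI = 15.1


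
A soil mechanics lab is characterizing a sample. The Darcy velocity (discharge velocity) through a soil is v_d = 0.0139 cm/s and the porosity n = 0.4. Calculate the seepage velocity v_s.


Using v_s = v_d / n
v_s = 0.0139 / 0.4
v_s = 0.03475 cm/s


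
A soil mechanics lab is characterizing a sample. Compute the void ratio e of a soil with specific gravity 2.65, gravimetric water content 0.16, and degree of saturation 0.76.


Result: 0.5579

Derivation:
Using the relation e = Gs * w / S
e = 2.65 * 0.16 / 0.76
e = 0.5579


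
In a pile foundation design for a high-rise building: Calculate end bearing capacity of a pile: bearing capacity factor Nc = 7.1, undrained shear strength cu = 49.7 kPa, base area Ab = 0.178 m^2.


Using Qb = Nc * cu * Ab
Qb = 7.1 * 49.7 * 0.178
Qb = 62.81 kN


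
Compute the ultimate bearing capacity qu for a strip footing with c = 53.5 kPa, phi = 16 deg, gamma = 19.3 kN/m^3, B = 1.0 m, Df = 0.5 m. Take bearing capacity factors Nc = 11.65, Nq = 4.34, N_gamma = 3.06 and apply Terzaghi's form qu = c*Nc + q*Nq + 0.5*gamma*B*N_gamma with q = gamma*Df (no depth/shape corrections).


Result: 694.69 kPa

Derivation:
Compute qu = c*Nc + gamma*Df*Nq + 0.5*gamma*B*N_gamma
Term 1: 53.5 * 11.65 = 623.275
Term 2: 19.3 * 0.5 * 4.34 = 41.881
Term 3: 0.5 * 19.3 * 1.0 * 3.06 = 29.529
qu = 623.275 + 41.881 + 29.529
qu = 694.69 kPa


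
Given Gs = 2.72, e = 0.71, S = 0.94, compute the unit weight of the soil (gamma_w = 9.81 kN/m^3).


Using gamma = gamma_w * (Gs + S*e) / (1 + e)
Numerator: Gs + S*e = 2.72 + 0.94*0.71 = 3.3874
Denominator: 1 + e = 1 + 0.71 = 1.71
gamma = 9.81 * 3.3874 / 1.71
gamma = 19.433 kN/m^3


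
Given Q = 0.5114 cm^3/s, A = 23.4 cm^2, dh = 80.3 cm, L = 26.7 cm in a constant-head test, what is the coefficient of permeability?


Result: 0.007267 cm/s

Derivation:
Compute hydraulic gradient:
i = dh / L = 80.3 / 26.7 = 3.00749
Then apply Darcy's law:
k = Q / (A * i)
k = 0.5114 / (23.4 * 3.00749)
k = 0.5114 / 70.3753
k = 0.007267 cm/s


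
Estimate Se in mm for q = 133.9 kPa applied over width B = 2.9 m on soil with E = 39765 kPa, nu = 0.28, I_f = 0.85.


Using Se = q * B * (1 - nu^2) * I_f / E
1 - nu^2 = 1 - 0.28^2 = 0.9216
Se = 133.9 * 2.9 * 0.9216 * 0.85 / 39765
Se = 0.007650 m
Convert to mm: Se = 0.007650 * 1000 = 7.65 mm


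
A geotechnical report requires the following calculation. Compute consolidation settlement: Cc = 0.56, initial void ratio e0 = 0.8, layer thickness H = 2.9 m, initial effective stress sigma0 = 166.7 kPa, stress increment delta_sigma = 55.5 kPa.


Using Sc = Cc * H / (1 + e0) * log10((sigma0 + delta_sigma) / sigma0)
Stress ratio = (166.7 + 55.5) / 166.7 = 1.33293
log10(1.33293) = 0.124808
Cc * H / (1 + e0) = 0.56 * 2.9 / (1 + 0.8) = 0.902222
Sc = 0.902222 * 0.124808
Sc = 0.1126 m


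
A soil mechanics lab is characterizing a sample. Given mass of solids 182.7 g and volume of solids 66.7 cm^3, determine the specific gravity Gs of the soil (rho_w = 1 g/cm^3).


Using Gs = m_s / (V_s * rho_w)
Since rho_w = 1 g/cm^3:
Gs = 182.7 / 66.7
Gs = 2.739


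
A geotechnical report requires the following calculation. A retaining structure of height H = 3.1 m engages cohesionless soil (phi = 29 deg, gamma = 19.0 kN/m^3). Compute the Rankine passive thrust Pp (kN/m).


Result: 263.12 kN/m

Derivation:
Compute passive earth pressure coefficient:
Kp = tan^2(45 + phi/2) = tan^2(59.5) = 2.88206
Compute passive force:
Pp = 0.5 * Kp * gamma * H^2
Pp = 0.5 * 2.88206 * 19.0 * 3.1^2
Pp = 263.12 kN/m


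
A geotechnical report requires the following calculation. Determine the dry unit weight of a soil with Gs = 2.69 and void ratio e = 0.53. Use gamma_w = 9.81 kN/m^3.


Result: 17.248 kN/m^3

Derivation:
Using gamma_d = Gs * gamma_w / (1 + e)
gamma_d = 2.69 * 9.81 / (1 + 0.53)
gamma_d = 2.69 * 9.81 / 1.53
gamma_d = 17.248 kN/m^3


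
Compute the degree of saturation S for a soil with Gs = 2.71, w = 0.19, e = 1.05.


Result: 0.4904

Derivation:
Using S = Gs * w / e
S = 2.71 * 0.19 / 1.05
S = 0.4904


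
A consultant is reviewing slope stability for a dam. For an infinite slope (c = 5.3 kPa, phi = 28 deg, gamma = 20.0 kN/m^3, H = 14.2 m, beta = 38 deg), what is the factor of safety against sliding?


Result: 0.719

Derivation:
Using Fs = c / (gamma*H*sin(beta)*cos(beta)) + tan(phi)/tan(beta)
Cohesion contribution = 5.3 / (20.0*14.2*sin(38)*cos(38))
Cohesion contribution = 0.0384666
Friction contribution = tan(28)/tan(38) = 0.680557
Fs = 0.0384666 + 0.680557
Fs = 0.719


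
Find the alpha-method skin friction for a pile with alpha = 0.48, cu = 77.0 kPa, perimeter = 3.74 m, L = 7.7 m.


Using Qs = alpha * cu * perimeter * L
Qs = 0.48 * 77.0 * 3.74 * 7.7
Qs = 1064.37 kN


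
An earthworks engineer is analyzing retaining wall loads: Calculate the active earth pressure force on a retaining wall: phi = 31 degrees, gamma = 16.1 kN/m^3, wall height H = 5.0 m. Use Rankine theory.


Compute active earth pressure coefficient:
Ka = tan^2(45 - phi/2) = tan^2(29.5) = 0.320099
Compute active force:
Pa = 0.5 * Ka * gamma * H^2
Pa = 0.5 * 0.320099 * 16.1 * 5.0^2
Pa = 64.42 kN/m


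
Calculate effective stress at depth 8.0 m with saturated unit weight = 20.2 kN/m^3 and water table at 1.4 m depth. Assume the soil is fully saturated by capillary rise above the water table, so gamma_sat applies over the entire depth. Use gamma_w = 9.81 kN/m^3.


Total stress = gamma_sat * depth
sigma = 20.2 * 8.0 = 161.6 kPa
Pore water pressure u = gamma_w * (depth - d_wt)
u = 9.81 * (8.0 - 1.4) = 64.746 kPa
Effective stress = sigma - u
sigma' = 161.6 - 64.746 = 96.85 kPa


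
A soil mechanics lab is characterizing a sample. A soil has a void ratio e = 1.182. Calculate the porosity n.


Result: 0.5417

Derivation:
Using the relation n = e / (1 + e)
n = 1.182 / (1 + 1.182)
n = 1.182 / 2.182
n = 0.5417


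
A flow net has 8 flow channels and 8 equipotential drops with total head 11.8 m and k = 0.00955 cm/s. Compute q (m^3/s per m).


Convert k to m/s for unit consistency with H:
k = 0.00955 cm/s = 0.00955 / 100 m/s = 9.55e-05 m/s
Using q = k * H * Nf / Nd
Nf / Nd = 8 / 8 = 1.0
q = 9.55e-05 * 11.8 * 1.0
q = 0.001127 m^3/s per m


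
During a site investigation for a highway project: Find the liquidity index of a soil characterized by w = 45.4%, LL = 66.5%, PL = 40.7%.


First compute the plasticity index:
PI = LL - PL = 66.5 - 40.7 = 25.8
Then compute the liquidity index:
LI = (w - PL) / PI
LI = (45.4 - 40.7) / 25.8
LI = 0.182


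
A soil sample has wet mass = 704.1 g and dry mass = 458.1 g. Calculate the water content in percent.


Result: 53.7 %

Derivation:
Using w = (m_wet - m_dry) / m_dry * 100
m_wet - m_dry = 704.1 - 458.1 = 246.0 g
w = 246.0 / 458.1 * 100
w = 53.7 %


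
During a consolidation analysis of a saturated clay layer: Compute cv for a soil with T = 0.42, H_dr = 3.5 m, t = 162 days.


Using cv = T * H_dr^2 / t
H_dr^2 = 3.5^2 = 12.25
cv = 0.42 * 12.25 / 162
cv = 0.03176 m^2/day


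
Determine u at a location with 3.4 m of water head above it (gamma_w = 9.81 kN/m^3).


Using u = gamma_w * h_w
u = 9.81 * 3.4
u = 33.35 kPa


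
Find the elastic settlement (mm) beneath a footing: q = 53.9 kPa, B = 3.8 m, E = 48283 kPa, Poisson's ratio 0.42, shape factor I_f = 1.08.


Result: 3.773 mm

Derivation:
Using Se = q * B * (1 - nu^2) * I_f / E
1 - nu^2 = 1 - 0.42^2 = 0.8236
Se = 53.9 * 3.8 * 0.8236 * 1.08 / 48283
Se = 0.003773 m
Convert to mm: Se = 0.003773 * 1000 = 3.773 mm


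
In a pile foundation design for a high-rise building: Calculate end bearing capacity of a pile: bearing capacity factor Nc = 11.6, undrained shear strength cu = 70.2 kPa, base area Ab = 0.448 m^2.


Result: 364.82 kN

Derivation:
Using Qb = Nc * cu * Ab
Qb = 11.6 * 70.2 * 0.448
Qb = 364.82 kN


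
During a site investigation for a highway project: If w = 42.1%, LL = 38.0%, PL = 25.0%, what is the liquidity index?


First compute the plasticity index:
PI = LL - PL = 38.0 - 25.0 = 13.0
Then compute the liquidity index:
LI = (w - PL) / PI
LI = (42.1 - 25.0) / 13.0
LI = 1.315


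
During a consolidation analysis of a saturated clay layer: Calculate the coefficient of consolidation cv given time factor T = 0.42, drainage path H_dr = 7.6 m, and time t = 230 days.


Result: 0.10547 m^2/day

Derivation:
Using cv = T * H_dr^2 / t
H_dr^2 = 7.6^2 = 57.76
cv = 0.42 * 57.76 / 230
cv = 0.10547 m^2/day


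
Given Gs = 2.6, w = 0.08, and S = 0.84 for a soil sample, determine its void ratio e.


Using the relation e = Gs * w / S
e = 2.6 * 0.08 / 0.84
e = 0.2476


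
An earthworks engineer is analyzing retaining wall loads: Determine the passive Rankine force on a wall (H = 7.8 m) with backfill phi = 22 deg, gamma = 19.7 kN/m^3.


Result: 1317.2 kN/m

Derivation:
Compute passive earth pressure coefficient:
Kp = tan^2(45 + phi/2) = tan^2(56.0) = 2.197987
Compute passive force:
Pp = 0.5 * Kp * gamma * H^2
Pp = 0.5 * 2.197987 * 19.7 * 7.8^2
Pp = 1317.2 kN/m


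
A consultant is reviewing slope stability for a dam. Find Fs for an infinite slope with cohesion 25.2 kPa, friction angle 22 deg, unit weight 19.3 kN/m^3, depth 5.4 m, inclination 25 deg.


Using Fs = c / (gamma*H*sin(beta)*cos(beta)) + tan(phi)/tan(beta)
Cohesion contribution = 25.2 / (19.3*5.4*sin(25)*cos(25))
Cohesion contribution = 0.631285
Friction contribution = tan(22)/tan(25) = 0.866437
Fs = 0.631285 + 0.866437
Fs = 1.498


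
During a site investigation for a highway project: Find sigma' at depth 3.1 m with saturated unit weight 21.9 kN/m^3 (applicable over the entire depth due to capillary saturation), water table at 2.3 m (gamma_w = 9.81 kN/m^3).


Total stress = gamma_sat * depth
sigma = 21.9 * 3.1 = 67.89 kPa
Pore water pressure u = gamma_w * (depth - d_wt)
u = 9.81 * (3.1 - 2.3) = 7.848 kPa
Effective stress = sigma - u
sigma' = 67.89 - 7.848 = 60.04 kPa


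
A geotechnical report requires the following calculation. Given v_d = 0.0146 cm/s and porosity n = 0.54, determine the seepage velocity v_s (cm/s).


Using v_s = v_d / n
v_s = 0.0146 / 0.54
v_s = 0.02704 cm/s


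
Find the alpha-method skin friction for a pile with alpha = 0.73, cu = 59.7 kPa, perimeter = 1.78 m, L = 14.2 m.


Using Qs = alpha * cu * perimeter * L
Qs = 0.73 * 59.7 * 1.78 * 14.2
Qs = 1101.55 kN


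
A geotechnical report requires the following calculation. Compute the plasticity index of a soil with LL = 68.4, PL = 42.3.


Using PI = LL - PL
PI = 68.4 - 42.3
PI = 26.1


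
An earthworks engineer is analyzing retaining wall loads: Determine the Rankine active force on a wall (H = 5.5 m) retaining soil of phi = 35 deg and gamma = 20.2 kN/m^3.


Result: 82.79 kN/m

Derivation:
Compute active earth pressure coefficient:
Ka = tan^2(45 - phi/2) = tan^2(27.5) = 0.27099
Compute active force:
Pa = 0.5 * Ka * gamma * H^2
Pa = 0.5 * 0.27099 * 20.2 * 5.5^2
Pa = 82.79 kN/m


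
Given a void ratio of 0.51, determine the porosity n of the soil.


Result: 0.3377

Derivation:
Using the relation n = e / (1 + e)
n = 0.51 / (1 + 0.51)
n = 0.51 / 1.51
n = 0.3377


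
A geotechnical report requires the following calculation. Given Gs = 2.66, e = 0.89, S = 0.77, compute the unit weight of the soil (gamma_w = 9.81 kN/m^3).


Result: 17.364 kN/m^3

Derivation:
Using gamma = gamma_w * (Gs + S*e) / (1 + e)
Numerator: Gs + S*e = 2.66 + 0.77*0.89 = 3.3453
Denominator: 1 + e = 1 + 0.89 = 1.89
gamma = 9.81 * 3.3453 / 1.89
gamma = 17.364 kN/m^3


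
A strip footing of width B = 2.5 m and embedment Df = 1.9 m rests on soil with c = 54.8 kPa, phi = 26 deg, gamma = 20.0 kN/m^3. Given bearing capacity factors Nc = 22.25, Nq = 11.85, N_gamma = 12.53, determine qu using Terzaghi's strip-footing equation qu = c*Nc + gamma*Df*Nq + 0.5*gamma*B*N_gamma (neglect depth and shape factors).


Compute qu = c*Nc + gamma*Df*Nq + 0.5*gamma*B*N_gamma
Term 1: 54.8 * 22.25 = 1219.3
Term 2: 20.0 * 1.9 * 11.85 = 450.3
Term 3: 0.5 * 20.0 * 2.5 * 12.53 = 313.25
qu = 1219.3 + 450.3 + 313.25
qu = 1982.85 kPa


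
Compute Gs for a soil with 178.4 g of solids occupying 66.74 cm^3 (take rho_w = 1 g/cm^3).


Result: 2.673

Derivation:
Using Gs = m_s / (V_s * rho_w)
Since rho_w = 1 g/cm^3:
Gs = 178.4 / 66.74
Gs = 2.673


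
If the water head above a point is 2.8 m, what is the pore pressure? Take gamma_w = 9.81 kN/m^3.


Using u = gamma_w * h_w
u = 9.81 * 2.8
u = 27.47 kPa


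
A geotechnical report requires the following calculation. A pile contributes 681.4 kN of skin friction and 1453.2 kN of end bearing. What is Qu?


Using Qu = Qf + Qb
Qu = 681.4 + 1453.2
Qu = 2134.6 kN


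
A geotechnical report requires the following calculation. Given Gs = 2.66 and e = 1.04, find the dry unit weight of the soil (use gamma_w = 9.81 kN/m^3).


Using gamma_d = Gs * gamma_w / (1 + e)
gamma_d = 2.66 * 9.81 / (1 + 1.04)
gamma_d = 2.66 * 9.81 / 2.04
gamma_d = 12.791 kN/m^3


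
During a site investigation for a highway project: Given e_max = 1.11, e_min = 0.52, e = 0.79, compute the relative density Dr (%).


Result: 54.24 %

Derivation:
Using Dr = (e_max - e) / (e_max - e_min) * 100
e_max - e = 1.11 - 0.79 = 0.32
e_max - e_min = 1.11 - 0.52 = 0.59
Dr = 0.32 / 0.59 * 100
Dr = 54.24 %


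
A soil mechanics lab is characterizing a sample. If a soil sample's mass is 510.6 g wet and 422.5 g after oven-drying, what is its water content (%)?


Using w = (m_wet - m_dry) / m_dry * 100
m_wet - m_dry = 510.6 - 422.5 = 88.1 g
w = 88.1 / 422.5 * 100
w = 20.85 %


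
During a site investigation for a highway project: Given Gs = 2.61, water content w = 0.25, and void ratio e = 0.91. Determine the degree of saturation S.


Using S = Gs * w / e
S = 2.61 * 0.25 / 0.91
S = 0.717


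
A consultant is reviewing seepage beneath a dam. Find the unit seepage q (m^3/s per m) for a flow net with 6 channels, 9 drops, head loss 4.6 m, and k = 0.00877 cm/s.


Result: 0.0002689 m^3/s per m

Derivation:
Convert k to m/s for unit consistency with H:
k = 0.00877 cm/s = 0.00877 / 100 m/s = 8.77e-05 m/s
Using q = k * H * Nf / Nd
Nf / Nd = 6 / 9 = 0.6667
q = 8.77e-05 * 4.6 * 0.6667
q = 0.0002689 m^3/s per m


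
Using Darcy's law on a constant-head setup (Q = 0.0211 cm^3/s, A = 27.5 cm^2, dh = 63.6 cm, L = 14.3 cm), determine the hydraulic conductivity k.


Compute hydraulic gradient:
i = dh / L = 63.6 / 14.3 = 4.44755
Then apply Darcy's law:
k = Q / (A * i)
k = 0.0211 / (27.5 * 4.44755)
k = 0.0211 / 122.308
k = 0.000173 cm/s


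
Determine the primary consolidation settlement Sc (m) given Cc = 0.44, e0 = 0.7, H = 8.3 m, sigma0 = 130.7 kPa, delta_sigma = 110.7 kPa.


Using Sc = Cc * H / (1 + e0) * log10((sigma0 + delta_sigma) / sigma0)
Stress ratio = (130.7 + 110.7) / 130.7 = 1.84698
log10(1.84698) = 0.266462
Cc * H / (1 + e0) = 0.44 * 8.3 / (1 + 0.7) = 2.14824
Sc = 2.14824 * 0.266462
Sc = 0.5724 m


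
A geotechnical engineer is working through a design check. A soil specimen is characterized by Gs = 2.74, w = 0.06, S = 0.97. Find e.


Using the relation e = Gs * w / S
e = 2.74 * 0.06 / 0.97
e = 0.1695


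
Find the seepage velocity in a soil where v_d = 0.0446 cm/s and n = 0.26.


Using v_s = v_d / n
v_s = 0.0446 / 0.26
v_s = 0.17154 cm/s


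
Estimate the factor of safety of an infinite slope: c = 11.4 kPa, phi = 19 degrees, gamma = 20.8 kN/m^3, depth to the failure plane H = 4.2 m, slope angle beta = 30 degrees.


Using Fs = c / (gamma*H*sin(beta)*cos(beta)) + tan(phi)/tan(beta)
Cohesion contribution = 11.4 / (20.8*4.2*sin(30)*cos(30))
Cohesion contribution = 0.301364
Friction contribution = tan(19)/tan(30) = 0.596393
Fs = 0.301364 + 0.596393
Fs = 0.898


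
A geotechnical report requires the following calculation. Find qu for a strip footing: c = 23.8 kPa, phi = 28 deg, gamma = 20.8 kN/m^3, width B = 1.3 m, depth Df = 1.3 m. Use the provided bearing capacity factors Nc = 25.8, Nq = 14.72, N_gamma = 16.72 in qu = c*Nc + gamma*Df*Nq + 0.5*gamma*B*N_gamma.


Compute qu = c*Nc + gamma*Df*Nq + 0.5*gamma*B*N_gamma
Term 1: 23.8 * 25.8 = 614.04
Term 2: 20.8 * 1.3 * 14.72 = 398.0288
Term 3: 0.5 * 20.8 * 1.3 * 16.72 = 226.0544
qu = 614.04 + 398.0288 + 226.0544
qu = 1238.12 kPa


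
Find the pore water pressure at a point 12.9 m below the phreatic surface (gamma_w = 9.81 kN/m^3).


Using u = gamma_w * h_w
u = 9.81 * 12.9
u = 126.55 kPa


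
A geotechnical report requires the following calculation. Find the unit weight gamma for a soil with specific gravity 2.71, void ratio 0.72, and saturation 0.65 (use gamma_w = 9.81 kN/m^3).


Result: 18.126 kN/m^3

Derivation:
Using gamma = gamma_w * (Gs + S*e) / (1 + e)
Numerator: Gs + S*e = 2.71 + 0.65*0.72 = 3.178
Denominator: 1 + e = 1 + 0.72 = 1.72
gamma = 9.81 * 3.178 / 1.72
gamma = 18.126 kN/m^3


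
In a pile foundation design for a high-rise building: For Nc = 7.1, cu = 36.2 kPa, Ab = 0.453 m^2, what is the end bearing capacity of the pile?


Result: 116.43 kN

Derivation:
Using Qb = Nc * cu * Ab
Qb = 7.1 * 36.2 * 0.453
Qb = 116.43 kN


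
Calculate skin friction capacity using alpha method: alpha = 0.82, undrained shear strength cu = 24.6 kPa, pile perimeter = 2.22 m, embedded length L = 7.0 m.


Using Qs = alpha * cu * perimeter * L
Qs = 0.82 * 24.6 * 2.22 * 7.0
Qs = 313.47 kN


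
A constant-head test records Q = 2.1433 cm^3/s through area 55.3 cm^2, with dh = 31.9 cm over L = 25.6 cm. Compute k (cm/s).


Result: 0.031103 cm/s

Derivation:
Compute hydraulic gradient:
i = dh / L = 31.9 / 25.6 = 1.24609
Then apply Darcy's law:
k = Q / (A * i)
k = 2.1433 / (55.3 * 1.24609)
k = 2.1433 / 68.909
k = 0.031103 cm/s


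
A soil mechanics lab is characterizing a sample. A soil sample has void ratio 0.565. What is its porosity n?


Result: 0.361

Derivation:
Using the relation n = e / (1 + e)
n = 0.565 / (1 + 0.565)
n = 0.565 / 1.565
n = 0.361


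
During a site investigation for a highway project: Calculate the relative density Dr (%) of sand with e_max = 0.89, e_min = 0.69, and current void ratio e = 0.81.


Using Dr = (e_max - e) / (e_max - e_min) * 100
e_max - e = 0.89 - 0.81 = 0.08
e_max - e_min = 0.89 - 0.69 = 0.2
Dr = 0.08 / 0.2 * 100
Dr = 40.0 %


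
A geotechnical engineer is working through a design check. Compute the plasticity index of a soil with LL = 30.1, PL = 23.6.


Using PI = LL - PL
PI = 30.1 - 23.6
PI = 6.5


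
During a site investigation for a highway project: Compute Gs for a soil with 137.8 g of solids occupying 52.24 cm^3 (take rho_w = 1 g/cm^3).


Using Gs = m_s / (V_s * rho_w)
Since rho_w = 1 g/cm^3:
Gs = 137.8 / 52.24
Gs = 2.638


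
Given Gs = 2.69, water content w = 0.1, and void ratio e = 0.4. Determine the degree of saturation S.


Using S = Gs * w / e
S = 2.69 * 0.1 / 0.4
S = 0.6725


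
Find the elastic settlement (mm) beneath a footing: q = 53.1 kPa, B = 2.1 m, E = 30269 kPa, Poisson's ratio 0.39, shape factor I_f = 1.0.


Using Se = q * B * (1 - nu^2) * I_f / E
1 - nu^2 = 1 - 0.39^2 = 0.8479
Se = 53.1 * 2.1 * 0.8479 * 1.0 / 30269
Se = 0.003124 m
Convert to mm: Se = 0.003124 * 1000 = 3.124 mm


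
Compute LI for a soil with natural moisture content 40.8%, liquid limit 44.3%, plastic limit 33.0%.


Result: 0.69

Derivation:
First compute the plasticity index:
PI = LL - PL = 44.3 - 33.0 = 11.3
Then compute the liquidity index:
LI = (w - PL) / PI
LI = (40.8 - 33.0) / 11.3
LI = 0.69


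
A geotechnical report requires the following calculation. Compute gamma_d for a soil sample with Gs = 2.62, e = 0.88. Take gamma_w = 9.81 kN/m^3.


Result: 13.671 kN/m^3

Derivation:
Using gamma_d = Gs * gamma_w / (1 + e)
gamma_d = 2.62 * 9.81 / (1 + 0.88)
gamma_d = 2.62 * 9.81 / 1.88
gamma_d = 13.671 kN/m^3


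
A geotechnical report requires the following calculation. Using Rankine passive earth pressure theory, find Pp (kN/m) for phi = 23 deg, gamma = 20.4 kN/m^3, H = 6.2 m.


Result: 894.99 kN/m

Derivation:
Compute passive earth pressure coefficient:
Kp = tan^2(45 + phi/2) = tan^2(56.5) = 2.282623
Compute passive force:
Pp = 0.5 * Kp * gamma * H^2
Pp = 0.5 * 2.282623 * 20.4 * 6.2^2
Pp = 894.99 kN/m


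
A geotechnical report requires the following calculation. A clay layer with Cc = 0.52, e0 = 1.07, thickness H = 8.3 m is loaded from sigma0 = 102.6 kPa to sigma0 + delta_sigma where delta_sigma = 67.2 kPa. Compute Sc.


Using Sc = Cc * H / (1 + e0) * log10((sigma0 + delta_sigma) / sigma0)
Stress ratio = (102.6 + 67.2) / 102.6 = 1.65497
log10(1.65497) = 0.21879
Cc * H / (1 + e0) = 0.52 * 8.3 / (1 + 1.07) = 2.08502
Sc = 2.08502 * 0.21879
Sc = 0.4562 m


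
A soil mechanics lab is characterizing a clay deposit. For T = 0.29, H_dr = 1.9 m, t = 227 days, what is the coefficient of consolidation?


Using cv = T * H_dr^2 / t
H_dr^2 = 1.9^2 = 3.61
cv = 0.29 * 3.61 / 227
cv = 0.00461 m^2/day


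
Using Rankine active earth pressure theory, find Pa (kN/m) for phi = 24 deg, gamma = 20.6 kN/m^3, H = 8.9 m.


Compute active earth pressure coefficient:
Ka = tan^2(45 - phi/2) = tan^2(33.0) = 0.42173
Compute active force:
Pa = 0.5 * Ka * gamma * H^2
Pa = 0.5 * 0.42173 * 20.6 * 8.9^2
Pa = 344.07 kN/m


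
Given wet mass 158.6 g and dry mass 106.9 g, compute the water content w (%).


Using w = (m_wet - m_dry) / m_dry * 100
m_wet - m_dry = 158.6 - 106.9 = 51.7 g
w = 51.7 / 106.9 * 100
w = 48.36 %


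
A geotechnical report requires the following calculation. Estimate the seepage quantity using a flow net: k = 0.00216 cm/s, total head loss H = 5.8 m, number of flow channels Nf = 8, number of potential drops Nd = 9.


Result: 0.0001114 m^3/s per m

Derivation:
Convert k to m/s for unit consistency with H:
k = 0.00216 cm/s = 0.00216 / 100 m/s = 2.16e-05 m/s
Using q = k * H * Nf / Nd
Nf / Nd = 8 / 9 = 0.8889
q = 2.16e-05 * 5.8 * 0.8889
q = 0.0001114 m^3/s per m


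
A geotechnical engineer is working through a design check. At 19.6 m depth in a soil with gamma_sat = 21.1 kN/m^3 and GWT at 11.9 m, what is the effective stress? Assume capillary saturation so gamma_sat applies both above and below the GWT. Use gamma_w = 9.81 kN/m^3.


Total stress = gamma_sat * depth
sigma = 21.1 * 19.6 = 413.56 kPa
Pore water pressure u = gamma_w * (depth - d_wt)
u = 9.81 * (19.6 - 11.9) = 75.537 kPa
Effective stress = sigma - u
sigma' = 413.56 - 75.537 = 338.02 kPa


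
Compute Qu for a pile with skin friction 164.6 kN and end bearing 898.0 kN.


Using Qu = Qf + Qb
Qu = 164.6 + 898.0
Qu = 1062.6 kN


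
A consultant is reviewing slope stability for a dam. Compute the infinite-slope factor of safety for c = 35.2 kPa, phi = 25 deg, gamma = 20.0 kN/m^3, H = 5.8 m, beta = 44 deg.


Using Fs = c / (gamma*H*sin(beta)*cos(beta)) + tan(phi)/tan(beta)
Cohesion contribution = 35.2 / (20.0*5.8*sin(44)*cos(44))
Cohesion contribution = 0.607266
Friction contribution = tan(25)/tan(44) = 0.482876
Fs = 0.607266 + 0.482876
Fs = 1.09


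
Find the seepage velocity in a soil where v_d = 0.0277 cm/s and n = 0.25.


Using v_s = v_d / n
v_s = 0.0277 / 0.25
v_s = 0.1108 cm/s


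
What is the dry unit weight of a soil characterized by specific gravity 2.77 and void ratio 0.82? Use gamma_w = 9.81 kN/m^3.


Using gamma_d = Gs * gamma_w / (1 + e)
gamma_d = 2.77 * 9.81 / (1 + 0.82)
gamma_d = 2.77 * 9.81 / 1.82
gamma_d = 14.931 kN/m^3


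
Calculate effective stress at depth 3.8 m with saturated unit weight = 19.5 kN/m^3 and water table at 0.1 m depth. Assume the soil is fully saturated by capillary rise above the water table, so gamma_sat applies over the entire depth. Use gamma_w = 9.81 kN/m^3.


Result: 37.8 kPa

Derivation:
Total stress = gamma_sat * depth
sigma = 19.5 * 3.8 = 74.1 kPa
Pore water pressure u = gamma_w * (depth - d_wt)
u = 9.81 * (3.8 - 0.1) = 36.297 kPa
Effective stress = sigma - u
sigma' = 74.1 - 36.297 = 37.8 kPa


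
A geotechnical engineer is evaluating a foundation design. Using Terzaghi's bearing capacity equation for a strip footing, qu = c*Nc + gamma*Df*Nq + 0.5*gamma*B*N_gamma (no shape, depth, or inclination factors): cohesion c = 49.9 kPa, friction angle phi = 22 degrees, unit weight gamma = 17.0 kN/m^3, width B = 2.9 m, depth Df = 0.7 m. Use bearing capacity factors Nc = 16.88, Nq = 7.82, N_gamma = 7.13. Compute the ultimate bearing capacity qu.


Compute qu = c*Nc + gamma*Df*Nq + 0.5*gamma*B*N_gamma
Term 1: 49.9 * 16.88 = 842.312
Term 2: 17.0 * 0.7 * 7.82 = 93.058
Term 3: 0.5 * 17.0 * 2.9 * 7.13 = 175.7545
qu = 842.312 + 93.058 + 175.7545
qu = 1111.12 kPa


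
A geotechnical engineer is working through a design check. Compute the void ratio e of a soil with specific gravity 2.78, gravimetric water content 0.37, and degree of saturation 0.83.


Using the relation e = Gs * w / S
e = 2.78 * 0.37 / 0.83
e = 1.2393


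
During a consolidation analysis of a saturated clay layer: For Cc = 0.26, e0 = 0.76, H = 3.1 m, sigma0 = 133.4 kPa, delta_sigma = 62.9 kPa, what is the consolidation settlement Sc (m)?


Using Sc = Cc * H / (1 + e0) * log10((sigma0 + delta_sigma) / sigma0)
Stress ratio = (133.4 + 62.9) / 133.4 = 1.47151
log10(1.47151) = 0.167764
Cc * H / (1 + e0) = 0.26 * 3.1 / (1 + 0.76) = 0.457955
Sc = 0.457955 * 0.167764
Sc = 0.0768 m


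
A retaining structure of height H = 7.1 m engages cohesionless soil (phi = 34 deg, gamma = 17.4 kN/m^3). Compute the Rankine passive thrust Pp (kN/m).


Compute passive earth pressure coefficient:
Kp = tan^2(45 + phi/2) = tan^2(62.0) = 3.537132
Compute passive force:
Pp = 0.5 * Kp * gamma * H^2
Pp = 0.5 * 3.537132 * 17.4 * 7.1^2
Pp = 1551.27 kN/m


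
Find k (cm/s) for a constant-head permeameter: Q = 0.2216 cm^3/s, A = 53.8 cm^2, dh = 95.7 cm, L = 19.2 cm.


Result: 0.000826 cm/s

Derivation:
Compute hydraulic gradient:
i = dh / L = 95.7 / 19.2 = 4.98438
Then apply Darcy's law:
k = Q / (A * i)
k = 0.2216 / (53.8 * 4.98438)
k = 0.2216 / 268.159
k = 0.000826 cm/s


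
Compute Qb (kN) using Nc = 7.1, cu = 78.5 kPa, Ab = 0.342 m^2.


Using Qb = Nc * cu * Ab
Qb = 7.1 * 78.5 * 0.342
Qb = 190.61 kN


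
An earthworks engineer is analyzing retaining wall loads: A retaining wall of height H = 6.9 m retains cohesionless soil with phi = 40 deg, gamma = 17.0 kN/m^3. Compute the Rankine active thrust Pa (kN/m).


Result: 88.0 kN/m

Derivation:
Compute active earth pressure coefficient:
Ka = tan^2(45 - phi/2) = tan^2(25.0) = 0.217443
Compute active force:
Pa = 0.5 * Ka * gamma * H^2
Pa = 0.5 * 0.217443 * 17.0 * 6.9^2
Pa = 88.0 kN/m


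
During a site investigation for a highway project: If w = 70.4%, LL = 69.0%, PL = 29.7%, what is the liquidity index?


Result: 1.036

Derivation:
First compute the plasticity index:
PI = LL - PL = 69.0 - 29.7 = 39.3
Then compute the liquidity index:
LI = (w - PL) / PI
LI = (70.4 - 29.7) / 39.3
LI = 1.036


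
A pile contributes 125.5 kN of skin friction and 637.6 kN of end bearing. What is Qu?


Using Qu = Qf + Qb
Qu = 125.5 + 637.6
Qu = 763.1 kN


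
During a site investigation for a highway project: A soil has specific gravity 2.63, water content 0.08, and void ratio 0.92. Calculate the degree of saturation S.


Using S = Gs * w / e
S = 2.63 * 0.08 / 0.92
S = 0.2287


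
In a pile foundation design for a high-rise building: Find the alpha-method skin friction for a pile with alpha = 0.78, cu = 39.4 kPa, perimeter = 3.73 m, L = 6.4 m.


Using Qs = alpha * cu * perimeter * L
Qs = 0.78 * 39.4 * 3.73 * 6.4
Qs = 733.63 kN


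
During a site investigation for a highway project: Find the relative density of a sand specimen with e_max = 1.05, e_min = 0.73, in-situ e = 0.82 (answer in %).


Using Dr = (e_max - e) / (e_max - e_min) * 100
e_max - e = 1.05 - 0.82 = 0.23
e_max - e_min = 1.05 - 0.73 = 0.32
Dr = 0.23 / 0.32 * 100
Dr = 71.88 %


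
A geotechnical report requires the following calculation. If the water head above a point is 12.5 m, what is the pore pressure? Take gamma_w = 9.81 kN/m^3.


Using u = gamma_w * h_w
u = 9.81 * 12.5
u = 122.62 kPa


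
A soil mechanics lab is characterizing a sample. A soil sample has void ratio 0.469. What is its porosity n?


Using the relation n = e / (1 + e)
n = 0.469 / (1 + 0.469)
n = 0.469 / 1.469
n = 0.3193


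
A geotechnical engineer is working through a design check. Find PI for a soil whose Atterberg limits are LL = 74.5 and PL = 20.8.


Using PI = LL - PL
PI = 74.5 - 20.8
PI = 53.7


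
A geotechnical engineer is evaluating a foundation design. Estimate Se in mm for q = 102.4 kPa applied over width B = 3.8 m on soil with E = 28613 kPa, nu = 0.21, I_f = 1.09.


Using Se = q * B * (1 - nu^2) * I_f / E
1 - nu^2 = 1 - 0.21^2 = 0.9559
Se = 102.4 * 3.8 * 0.9559 * 1.09 / 28613
Se = 0.014170 m
Convert to mm: Se = 0.014170 * 1000 = 14.17 mm


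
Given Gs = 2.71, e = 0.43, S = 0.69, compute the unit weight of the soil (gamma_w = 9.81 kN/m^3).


Using gamma = gamma_w * (Gs + S*e) / (1 + e)
Numerator: Gs + S*e = 2.71 + 0.69*0.43 = 3.0067
Denominator: 1 + e = 1 + 0.43 = 1.43
gamma = 9.81 * 3.0067 / 1.43
gamma = 20.626 kN/m^3


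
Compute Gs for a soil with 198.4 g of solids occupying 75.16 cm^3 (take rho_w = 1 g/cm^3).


Using Gs = m_s / (V_s * rho_w)
Since rho_w = 1 g/cm^3:
Gs = 198.4 / 75.16
Gs = 2.64


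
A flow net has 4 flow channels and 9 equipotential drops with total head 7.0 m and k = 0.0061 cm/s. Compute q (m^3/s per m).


Convert k to m/s for unit consistency with H:
k = 0.0061 cm/s = 0.0061 / 100 m/s = 6.1e-05 m/s
Using q = k * H * Nf / Nd
Nf / Nd = 4 / 9 = 0.4444
q = 6.1e-05 * 7.0 * 0.4444
q = 0.0001898 m^3/s per m


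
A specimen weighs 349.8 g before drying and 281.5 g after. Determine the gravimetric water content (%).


Result: 24.26 %

Derivation:
Using w = (m_wet - m_dry) / m_dry * 100
m_wet - m_dry = 349.8 - 281.5 = 68.3 g
w = 68.3 / 281.5 * 100
w = 24.26 %


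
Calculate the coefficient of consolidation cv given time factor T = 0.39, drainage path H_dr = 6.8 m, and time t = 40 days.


Using cv = T * H_dr^2 / t
H_dr^2 = 6.8^2 = 46.24
cv = 0.39 * 46.24 / 40
cv = 0.45084 m^2/day


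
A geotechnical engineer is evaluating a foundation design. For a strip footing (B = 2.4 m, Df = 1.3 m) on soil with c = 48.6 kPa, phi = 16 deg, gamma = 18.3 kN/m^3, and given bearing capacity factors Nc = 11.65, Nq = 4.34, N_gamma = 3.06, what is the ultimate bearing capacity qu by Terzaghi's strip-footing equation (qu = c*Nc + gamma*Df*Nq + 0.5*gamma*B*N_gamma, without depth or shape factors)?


Result: 736.64 kPa

Derivation:
Compute qu = c*Nc + gamma*Df*Nq + 0.5*gamma*B*N_gamma
Term 1: 48.6 * 11.65 = 566.19
Term 2: 18.3 * 1.3 * 4.34 = 103.2486
Term 3: 0.5 * 18.3 * 2.4 * 3.06 = 67.1976
qu = 566.19 + 103.2486 + 67.1976
qu = 736.64 kPa


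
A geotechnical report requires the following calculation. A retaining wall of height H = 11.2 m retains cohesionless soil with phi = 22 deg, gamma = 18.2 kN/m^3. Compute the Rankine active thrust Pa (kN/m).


Compute active earth pressure coefficient:
Ka = tan^2(45 - phi/2) = tan^2(34.0) = 0.454962
Compute active force:
Pa = 0.5 * Ka * gamma * H^2
Pa = 0.5 * 0.454962 * 18.2 * 11.2^2
Pa = 519.34 kN/m


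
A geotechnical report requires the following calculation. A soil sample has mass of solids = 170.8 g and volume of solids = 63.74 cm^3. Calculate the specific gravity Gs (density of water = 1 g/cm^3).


Result: 2.68

Derivation:
Using Gs = m_s / (V_s * rho_w)
Since rho_w = 1 g/cm^3:
Gs = 170.8 / 63.74
Gs = 2.68


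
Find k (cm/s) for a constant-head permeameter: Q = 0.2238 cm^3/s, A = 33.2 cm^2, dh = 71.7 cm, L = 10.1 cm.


Compute hydraulic gradient:
i = dh / L = 71.7 / 10.1 = 7.09901
Then apply Darcy's law:
k = Q / (A * i)
k = 0.2238 / (33.2 * 7.09901)
k = 0.2238 / 235.687
k = 0.00095 cm/s


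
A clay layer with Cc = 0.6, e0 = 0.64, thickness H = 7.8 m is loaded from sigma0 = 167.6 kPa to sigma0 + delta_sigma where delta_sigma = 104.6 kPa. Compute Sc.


Using Sc = Cc * H / (1 + e0) * log10((sigma0 + delta_sigma) / sigma0)
Stress ratio = (167.6 + 104.6) / 167.6 = 1.62411
log10(1.62411) = 0.210614
Cc * H / (1 + e0) = 0.6 * 7.8 / (1 + 0.64) = 2.85366
Sc = 2.85366 * 0.210614
Sc = 0.601 m


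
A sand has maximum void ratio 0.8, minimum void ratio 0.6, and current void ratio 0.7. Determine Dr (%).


Result: 50.0 %

Derivation:
Using Dr = (e_max - e) / (e_max - e_min) * 100
e_max - e = 0.8 - 0.7 = 0.1
e_max - e_min = 0.8 - 0.6 = 0.2
Dr = 0.1 / 0.2 * 100
Dr = 50.0 %


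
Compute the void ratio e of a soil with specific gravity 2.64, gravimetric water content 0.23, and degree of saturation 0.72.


Using the relation e = Gs * w / S
e = 2.64 * 0.23 / 0.72
e = 0.8433


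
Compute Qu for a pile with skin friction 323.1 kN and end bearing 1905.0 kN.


Using Qu = Qf + Qb
Qu = 323.1 + 1905.0
Qu = 2228.1 kN


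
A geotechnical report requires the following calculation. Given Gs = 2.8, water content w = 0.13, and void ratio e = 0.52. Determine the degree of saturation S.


Using S = Gs * w / e
S = 2.8 * 0.13 / 0.52
S = 0.7


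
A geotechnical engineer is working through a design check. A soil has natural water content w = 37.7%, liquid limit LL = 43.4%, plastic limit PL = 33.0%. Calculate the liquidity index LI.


First compute the plasticity index:
PI = LL - PL = 43.4 - 33.0 = 10.4
Then compute the liquidity index:
LI = (w - PL) / PI
LI = (37.7 - 33.0) / 10.4
LI = 0.452


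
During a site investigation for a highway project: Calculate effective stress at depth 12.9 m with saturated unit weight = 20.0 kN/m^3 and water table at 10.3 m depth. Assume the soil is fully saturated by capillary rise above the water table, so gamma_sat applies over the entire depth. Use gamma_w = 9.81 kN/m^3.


Result: 232.49 kPa

Derivation:
Total stress = gamma_sat * depth
sigma = 20.0 * 12.9 = 258.0 kPa
Pore water pressure u = gamma_w * (depth - d_wt)
u = 9.81 * (12.9 - 10.3) = 25.506 kPa
Effective stress = sigma - u
sigma' = 258.0 - 25.506 = 232.49 kPa


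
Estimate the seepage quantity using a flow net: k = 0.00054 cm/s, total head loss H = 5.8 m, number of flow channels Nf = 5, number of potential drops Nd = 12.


Convert k to m/s for unit consistency with H:
k = 0.00054 cm/s = 0.00054 / 100 m/s = 5.4e-06 m/s
Using q = k * H * Nf / Nd
Nf / Nd = 5 / 12 = 0.4167
q = 5.4e-06 * 5.8 * 0.4167
q = 1.305e-05 m^3/s per m


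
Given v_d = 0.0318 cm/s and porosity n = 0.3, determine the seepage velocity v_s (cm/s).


Result: 0.106 cm/s

Derivation:
Using v_s = v_d / n
v_s = 0.0318 / 0.3
v_s = 0.106 cm/s


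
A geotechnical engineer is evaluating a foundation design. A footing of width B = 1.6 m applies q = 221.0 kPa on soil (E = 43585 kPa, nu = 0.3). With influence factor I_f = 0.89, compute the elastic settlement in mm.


Using Se = q * B * (1 - nu^2) * I_f / E
1 - nu^2 = 1 - 0.3^2 = 0.91
Se = 221.0 * 1.6 * 0.91 * 0.89 / 43585
Se = 0.006571 m
Convert to mm: Se = 0.006571 * 1000 = 6.571 mm


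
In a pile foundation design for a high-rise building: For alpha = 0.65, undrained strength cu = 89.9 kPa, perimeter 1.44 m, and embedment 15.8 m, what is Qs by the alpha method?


Using Qs = alpha * cu * perimeter * L
Qs = 0.65 * 89.9 * 1.44 * 15.8
Qs = 1329.51 kN


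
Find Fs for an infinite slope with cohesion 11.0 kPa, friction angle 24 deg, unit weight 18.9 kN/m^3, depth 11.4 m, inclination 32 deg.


Using Fs = c / (gamma*H*sin(beta)*cos(beta)) + tan(phi)/tan(beta)
Cohesion contribution = 11.0 / (18.9*11.4*sin(32)*cos(32))
Cohesion contribution = 0.113605
Friction contribution = tan(24)/tan(32) = 0.712515
Fs = 0.113605 + 0.712515
Fs = 0.826


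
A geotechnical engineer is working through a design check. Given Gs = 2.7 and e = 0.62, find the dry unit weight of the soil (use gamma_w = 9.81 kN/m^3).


Result: 16.35 kN/m^3

Derivation:
Using gamma_d = Gs * gamma_w / (1 + e)
gamma_d = 2.7 * 9.81 / (1 + 0.62)
gamma_d = 2.7 * 9.81 / 1.62
gamma_d = 16.35 kN/m^3


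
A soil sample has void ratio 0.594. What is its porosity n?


Using the relation n = e / (1 + e)
n = 0.594 / (1 + 0.594)
n = 0.594 / 1.594
n = 0.3726


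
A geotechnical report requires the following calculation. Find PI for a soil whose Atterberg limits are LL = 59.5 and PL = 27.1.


Result: 32.4

Derivation:
Using PI = LL - PL
PI = 59.5 - 27.1
PI = 32.4


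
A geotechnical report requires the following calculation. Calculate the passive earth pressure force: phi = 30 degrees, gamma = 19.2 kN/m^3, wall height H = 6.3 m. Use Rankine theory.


Compute passive earth pressure coefficient:
Kp = tan^2(45 + phi/2) = tan^2(60.0) = 3
Compute passive force:
Pp = 0.5 * Kp * gamma * H^2
Pp = 0.5 * 3 * 19.2 * 6.3^2
Pp = 1143.07 kN/m


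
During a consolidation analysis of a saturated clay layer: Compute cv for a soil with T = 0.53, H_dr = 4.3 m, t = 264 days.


Using cv = T * H_dr^2 / t
H_dr^2 = 4.3^2 = 18.49
cv = 0.53 * 18.49 / 264
cv = 0.03712 m^2/day


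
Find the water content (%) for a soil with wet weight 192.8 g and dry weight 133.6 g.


Using w = (m_wet - m_dry) / m_dry * 100
m_wet - m_dry = 192.8 - 133.6 = 59.2 g
w = 59.2 / 133.6 * 100
w = 44.31 %


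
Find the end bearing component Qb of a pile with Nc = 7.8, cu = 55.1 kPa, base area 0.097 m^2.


Using Qb = Nc * cu * Ab
Qb = 7.8 * 55.1 * 0.097
Qb = 41.69 kN


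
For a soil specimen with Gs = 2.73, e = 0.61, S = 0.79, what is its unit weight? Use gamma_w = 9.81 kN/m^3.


Using gamma = gamma_w * (Gs + S*e) / (1 + e)
Numerator: Gs + S*e = 2.73 + 0.79*0.61 = 3.2119
Denominator: 1 + e = 1 + 0.61 = 1.61
gamma = 9.81 * 3.2119 / 1.61
gamma = 19.571 kN/m^3


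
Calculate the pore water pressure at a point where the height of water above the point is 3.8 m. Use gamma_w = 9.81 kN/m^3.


Using u = gamma_w * h_w
u = 9.81 * 3.8
u = 37.28 kPa


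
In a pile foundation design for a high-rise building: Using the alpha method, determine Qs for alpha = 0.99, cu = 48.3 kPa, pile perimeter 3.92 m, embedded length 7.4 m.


Using Qs = alpha * cu * perimeter * L
Qs = 0.99 * 48.3 * 3.92 * 7.4
Qs = 1387.08 kN


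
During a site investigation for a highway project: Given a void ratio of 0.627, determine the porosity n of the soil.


Using the relation n = e / (1 + e)
n = 0.627 / (1 + 0.627)
n = 0.627 / 1.627
n = 0.3854


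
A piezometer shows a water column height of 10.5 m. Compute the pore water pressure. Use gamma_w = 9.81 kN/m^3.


Using u = gamma_w * h_w
u = 9.81 * 10.5
u = 103.01 kPa


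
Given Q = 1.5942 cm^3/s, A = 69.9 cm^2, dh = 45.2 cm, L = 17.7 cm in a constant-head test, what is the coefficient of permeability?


Compute hydraulic gradient:
i = dh / L = 45.2 / 17.7 = 2.55367
Then apply Darcy's law:
k = Q / (A * i)
k = 1.5942 / (69.9 * 2.55367)
k = 1.5942 / 178.502
k = 0.008931 cm/s


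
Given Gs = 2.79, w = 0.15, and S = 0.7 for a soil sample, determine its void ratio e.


Result: 0.5979

Derivation:
Using the relation e = Gs * w / S
e = 2.79 * 0.15 / 0.7
e = 0.5979


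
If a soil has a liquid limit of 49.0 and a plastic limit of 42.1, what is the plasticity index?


Result: 6.9

Derivation:
Using PI = LL - PL
PI = 49.0 - 42.1
PI = 6.9


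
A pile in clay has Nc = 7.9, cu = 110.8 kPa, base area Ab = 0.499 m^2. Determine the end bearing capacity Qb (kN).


Result: 436.78 kN

Derivation:
Using Qb = Nc * cu * Ab
Qb = 7.9 * 110.8 * 0.499
Qb = 436.78 kN
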